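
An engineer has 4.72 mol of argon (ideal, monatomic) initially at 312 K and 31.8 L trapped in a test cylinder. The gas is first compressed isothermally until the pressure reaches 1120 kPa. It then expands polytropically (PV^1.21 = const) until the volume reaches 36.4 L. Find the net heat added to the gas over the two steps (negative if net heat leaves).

-4160 J

P₁ = nRT₁/V₁ = 4.72×8.314×312/31.8 = 385 kPa.
Step 1 — Isothermal: T stays 312 K; PV = const ⇒ V₂ = 10.9 L, P₂ = 1120 kPa.
ΔU = 0 (ideal gas, T constant).
W = nRT ln(V₂/V₁) = 4.72×8.314×312×ln(0.344) = -13100 J.
Q = ΔU + W = -13100 J.
State after step 1: P = 1120 kPa, V = 10.9 L, T = 312 K.
Step 2 — Polytropic n=1.21: T₂ = T₁(V₁/V₂)^(n−1) = 312×(0.300)^0.21 = 242 K; P₂ = P₁(V₁/V₂)^n = 261 kPa.
W = (P₁V₁−P₂V₂)/(n−1) = (1120×10.9−261×36.4)/0.21 = 13000 J.
ΔU = nCvΔT = 4.72×12.5×(242−312) = -4100 J.
Q = ΔU + W = 8920 J.
Net over both steps: W = -58.8 J, Q = -4160 J, ΔU = -4100 J.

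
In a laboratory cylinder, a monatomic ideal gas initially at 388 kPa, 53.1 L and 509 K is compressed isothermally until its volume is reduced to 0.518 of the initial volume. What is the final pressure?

Isothermal: T stays 509 K; PV = const ⇒ V₂ = 27.5 L, P₂ = 749 kPa.

749 kPa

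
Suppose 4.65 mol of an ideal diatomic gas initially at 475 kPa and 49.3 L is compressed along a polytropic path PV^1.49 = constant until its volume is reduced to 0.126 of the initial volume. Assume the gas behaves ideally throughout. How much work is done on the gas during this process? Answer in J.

T₁ = P₁V₁/(nR) = 475×49.3/(4.65×8.314) = 606 K.
Polytropic n=1.49: T₂ = T₁(V₁/V₂)^(n−1) = 606×(7.94)^0.49 = 1670 K; P₂ = P₁(V₁/V₂)^n = 10400 kPa.
W = (P₁V₁−P₂V₂)/(n−1) = (475×49.3−10400×6.21)/0.49 = -84100 J.
Work done on the gas = −W_by = 84100 J.

84100 J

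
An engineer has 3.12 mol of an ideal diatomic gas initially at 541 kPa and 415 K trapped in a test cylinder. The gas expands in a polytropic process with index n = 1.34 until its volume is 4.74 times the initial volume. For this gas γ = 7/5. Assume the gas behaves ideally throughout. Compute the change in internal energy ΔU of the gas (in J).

-11100 J

V₁ = nRT₁/P₁ = 3.12×8.314×415/541 = 19.9 L.
Polytropic n=1.34: T₂ = T₁(V₁/V₂)^(n−1) = 415×(0.211)^0.34 = 245 K; P₂ = P₁(V₁/V₂)^n = 67.2 kPa.
For an ideal gas ΔU = nCvΔT with Cv = (5/2)R = 20.8 J/(mol·K).
ΔU = 3.12×20.8×(245−415) = -11100 J.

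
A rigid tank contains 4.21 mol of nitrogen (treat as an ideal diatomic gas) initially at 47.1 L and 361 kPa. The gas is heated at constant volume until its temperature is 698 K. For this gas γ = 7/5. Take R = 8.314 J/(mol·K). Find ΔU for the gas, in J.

T₁ = P₁V₁/(nR) = 361×47.1/(4.21×8.314) = 486 K.
Isochoric: V stays 47.1 L; P/T = const ⇒ T₂ = 698 K, P₂ = 519 kPa.
For an ideal gas ΔU = nCvΔT with Cv = (5/2)R = 20.8 J/(mol·K).
ΔU = 4.21×20.8×(698−486) = 18600 J.

18600 J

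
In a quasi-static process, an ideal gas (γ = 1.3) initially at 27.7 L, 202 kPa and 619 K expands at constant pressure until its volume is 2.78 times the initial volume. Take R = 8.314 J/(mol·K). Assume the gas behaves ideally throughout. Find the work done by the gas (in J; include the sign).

n = P₁V₁/(RT₁) = 202×27.7/(8.314×619) = 1.09 mol.
Isobaric: P stays 202 kPa; V/T = const ⇒ T₂ = 1720 K, V₂ = 77.0 L.
W = PΔV = 202×(77.0−27.7) kPa·L = 9960 J.

9960 J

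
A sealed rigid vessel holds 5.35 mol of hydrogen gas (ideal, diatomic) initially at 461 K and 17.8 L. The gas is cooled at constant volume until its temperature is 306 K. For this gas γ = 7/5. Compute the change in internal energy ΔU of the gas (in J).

P₁ = nRT₁/V₁ = 5.35×8.314×461/17.8 = 1150 kPa.
Isochoric: V stays 17.8 L; P/T = const ⇒ T₂ = 306 K, P₂ = 765 kPa.
For an ideal gas ΔU = nCvΔT with Cv = (5/2)R = 20.8 J/(mol·K).
ΔU = 5.35×20.8×(306−461) = -17200 J.

-17200 J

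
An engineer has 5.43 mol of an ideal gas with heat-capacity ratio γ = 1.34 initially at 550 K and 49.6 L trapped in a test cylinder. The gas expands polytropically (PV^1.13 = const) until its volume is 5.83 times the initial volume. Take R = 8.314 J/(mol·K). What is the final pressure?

68.3 kPa

P₁ = nRT₁/V₁ = 5.43×8.314×550/49.6 = 501 kPa.
Polytropic n=1.13: T₂ = T₁(V₁/V₂)^(n−1) = 550×(0.172)^0.13 = 437 K; P₂ = P₁(V₁/V₂)^n = 68.3 kPa.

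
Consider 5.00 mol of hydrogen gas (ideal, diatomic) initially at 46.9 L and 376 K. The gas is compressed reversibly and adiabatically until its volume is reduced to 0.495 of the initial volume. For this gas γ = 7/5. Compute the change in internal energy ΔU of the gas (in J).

12700 J

P₁ = nRT₁/V₁ = 5.00×8.314×376/46.9 = 333 kPa.
Adiabatic: TV^(γ−1) = const ⇒ T₂ = 376×(2.02)^0.400 = 498 K; PV^γ = const ⇒ P₂ = 892 kPa.
For an ideal gas ΔU = nCvΔT with Cv = (5/2)R = 20.8 J/(mol·K).
ΔU = 5.00×20.8×(498−376) = 12700 J.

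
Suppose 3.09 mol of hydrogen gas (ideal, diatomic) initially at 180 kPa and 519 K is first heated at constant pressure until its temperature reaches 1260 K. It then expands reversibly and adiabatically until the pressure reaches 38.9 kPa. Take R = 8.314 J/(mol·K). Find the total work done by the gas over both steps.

47700 J

V₁ = nRT₁/P₁ = 3.09×8.314×519/180 = 74.1 L.
Step 1 — Isobaric: P stays 180 kPa; V/T = const ⇒ T₂ = 1260 K, V₂ = 180 L.
W = PΔV = 180×(180−74.1) kPa·L = 19000 J.
ΔU = nCvΔT = 3.09×20.8×(1260−519) = 47600 J.
Q = ΔU + W = nCpΔT = 66600 J.
State after step 1: P = 180 kPa, V = 180 L, T = 1260 K.
Step 2 — Adiabatic: T₂/T₁ = (P₂/P₁)^((γ−1)/γ) ⇒ T₂ = 1260×(0.216)^0.286 = 813 K; V₂ = 537 L.
ΔU = nCvΔT = 3.09×20.8×(813−1260) = -28700 J.
Q = 0 for an adiabatic process, so W = −ΔU = 28700 J.
Net over both steps: W = 47700 J, Q = 66600 J, ΔU = 18900 J.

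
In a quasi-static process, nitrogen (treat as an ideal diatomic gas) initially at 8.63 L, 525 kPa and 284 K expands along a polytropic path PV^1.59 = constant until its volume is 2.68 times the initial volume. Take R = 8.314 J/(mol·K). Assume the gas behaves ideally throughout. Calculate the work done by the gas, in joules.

3390 J

n = P₁V₁/(RT₁) = 525×8.63/(8.314×284) = 1.92 mol.
Polytropic n=1.59: T₂ = T₁(V₁/V₂)^(n−1) = 284×(0.373)^0.59 = 159 K; P₂ = P₁(V₁/V₂)^n = 110 kPa.
W = (P₁V₁−P₂V₂)/(n−1) = (525×8.63−110×23.1)/0.59 = 3390 J.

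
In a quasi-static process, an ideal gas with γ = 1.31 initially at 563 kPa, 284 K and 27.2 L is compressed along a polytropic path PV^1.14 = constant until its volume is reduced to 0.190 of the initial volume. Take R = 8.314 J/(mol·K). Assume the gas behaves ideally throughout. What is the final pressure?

Polytropic n=1.14: T₂ = T₁(V₁/V₂)^(n−1) = 284×(5.26)^0.14 = 358 K; P₂ = P₁(V₁/V₂)^n = 3740 kPa.

3740 kPa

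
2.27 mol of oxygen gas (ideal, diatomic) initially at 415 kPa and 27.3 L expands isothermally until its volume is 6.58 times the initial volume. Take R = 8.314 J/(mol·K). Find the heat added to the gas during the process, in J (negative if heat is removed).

21300 J

T₁ = P₁V₁/(nR) = 415×27.3/(2.27×8.314) = 600 K.
Isothermal: T stays 600 K; PV = const ⇒ V₂ = 180 L, P₂ = 63.1 kPa.
ΔU = 0 (ideal gas, T constant).
W = nRT ln(V₂/V₁) = 2.27×8.314×600×ln(6.58) = 21300 J.
Q = ΔU + W = 21300 J.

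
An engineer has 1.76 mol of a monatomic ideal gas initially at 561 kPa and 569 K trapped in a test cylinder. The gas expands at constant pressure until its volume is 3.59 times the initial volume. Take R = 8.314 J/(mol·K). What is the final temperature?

2040 K

V₁ = nRT₁/P₁ = 1.76×8.314×569/561 = 14.8 L.
Isobaric: P stays 561 kPa; V/T = const ⇒ T₂ = 2040 K, V₂ = 53.3 L.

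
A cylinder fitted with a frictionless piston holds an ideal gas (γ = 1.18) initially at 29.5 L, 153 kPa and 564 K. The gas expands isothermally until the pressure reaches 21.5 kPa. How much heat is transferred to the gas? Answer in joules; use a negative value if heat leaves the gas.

8860 J

n = P₁V₁/(RT₁) = 153×29.5/(8.314×564) = 0.963 mol.
Isothermal: T stays 564 K; PV = const ⇒ V₂ = 210 L, P₂ = 21.5 kPa.
ΔU = 0 (ideal gas, T constant).
W = nRT ln(V₂/V₁) = 0.963×8.314×564×ln(7.12) = 8860 J.
Q = ΔU + W = 8860 J.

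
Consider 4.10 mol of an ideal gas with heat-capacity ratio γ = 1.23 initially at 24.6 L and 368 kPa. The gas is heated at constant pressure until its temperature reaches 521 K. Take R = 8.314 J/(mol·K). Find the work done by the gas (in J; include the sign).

8710 J

T₁ = P₁V₁/(nR) = 368×24.6/(4.10×8.314) = 266 K.
Isobaric: P stays 368 kPa; V/T = const ⇒ T₂ = 521 K, V₂ = 48.3 L.
W = PΔV = 368×(48.3−24.6) kPa·L = 8710 J.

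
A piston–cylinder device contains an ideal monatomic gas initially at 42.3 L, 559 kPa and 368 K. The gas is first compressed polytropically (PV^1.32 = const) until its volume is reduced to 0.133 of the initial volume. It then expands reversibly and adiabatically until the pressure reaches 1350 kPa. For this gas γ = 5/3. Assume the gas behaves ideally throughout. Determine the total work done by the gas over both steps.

n = P₁V₁/(RT₁) = 559×42.3/(8.314×368) = 7.73 mol.
Step 1 — Polytropic n=1.32: T₂ = T₁(V₁/V₂)^(n−1) = 368×(7.52)^0.32 = 702 K; P₂ = P₁(V₁/V₂)^n = 8020 kPa.
W = (P₁V₁−P₂V₂)/(n−1) = (559×42.3−8020×5.63)/0.32 = -67000 J.
ΔU = nCvΔT = 7.73×12.5×(702−368) = 32200 J.
Q = ΔU + W = -34900 J.
State after step 1: P = 8020 kPa, V = 5.63 L, T = 702 K.
Step 2 — Adiabatic: T₂/T₁ = (P₂/P₁)^((γ−1)/γ) ⇒ T₂ = 702×(0.168)^0.400 = 344 K; V₂ = 16.4 L.
ΔU = nCvΔT = 7.73×12.5×(344−702) = -34500 J.
Q = 0 for an adiabatic process, so W = −ΔU = 34500 J.
Net over both steps: W = -32600 J, Q = -34900 J, ΔU = -2300 J.

-32600 J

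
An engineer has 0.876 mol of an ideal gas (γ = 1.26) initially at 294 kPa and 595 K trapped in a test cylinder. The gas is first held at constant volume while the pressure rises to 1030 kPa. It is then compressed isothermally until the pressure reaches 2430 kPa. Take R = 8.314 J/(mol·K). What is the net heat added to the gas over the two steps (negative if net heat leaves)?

V₁ = nRT₁/P₁ = 0.876×8.314×595/294 = 14.7 L.
Step 1 — Isochoric: V stays 14.7 L; P/T = const ⇒ T₂ = 2080 K, P₂ = 1030 kPa.
W = 0 (no volume change).
ΔU = nCvΔT = 0.876×32.0×(2080−595) = 41700 J.
Q = ΔU = 41700 J.
State after step 1: P = 1030 kPa, V = 14.7 L, T = 2080 K.
Step 2 — Isothermal: T stays 2080 K; PV = const ⇒ V₂ = 6.25 L, P₂ = 2430 kPa.
ΔU = 0 (ideal gas, T constant).
W = nRT ln(V₂/V₁) = 0.876×8.314×2080×ln(0.424) = -13000 J.
Q = ΔU + W = -13000 J.
Net over both steps: W = -13000 J, Q = 28700 J, ΔU = 41700 J.

28700 J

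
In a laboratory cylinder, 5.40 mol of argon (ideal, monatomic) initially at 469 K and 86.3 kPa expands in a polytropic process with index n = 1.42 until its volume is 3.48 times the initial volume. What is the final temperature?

278 K

V₁ = nRT₁/P₁ = 5.40×8.314×469/86.3 = 244 L.
Polytropic n=1.42: T₂ = T₁(V₁/V₂)^(n−1) = 469×(0.287)^0.42 = 278 K; P₂ = P₁(V₁/V₂)^n = 14.7 kPa.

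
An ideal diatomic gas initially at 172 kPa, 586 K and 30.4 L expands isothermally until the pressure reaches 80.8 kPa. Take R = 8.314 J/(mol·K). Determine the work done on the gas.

n = P₁V₁/(RT₁) = 172×30.4/(8.314×586) = 1.07 mol.
Isothermal: T stays 586 K; PV = const ⇒ V₂ = 64.7 L, P₂ = 80.8 kPa.
W = nRT ln(V₂/V₁) = 1.07×8.314×586×ln(2.13) = 3950 J.
Work done on the gas = −W_by = -3950 J.

-3950 J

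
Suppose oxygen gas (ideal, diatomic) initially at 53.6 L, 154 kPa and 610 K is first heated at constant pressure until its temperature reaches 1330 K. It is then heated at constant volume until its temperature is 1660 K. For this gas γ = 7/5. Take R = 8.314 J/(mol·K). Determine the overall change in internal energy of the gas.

n = P₁V₁/(RT₁) = 154×53.6/(8.314×610) = 1.63 mol.
Step 1 — Isobaric: P stays 154 kPa; V/T = const ⇒ T₂ = 1330 K, V₂ = 117 L.
W = PΔV = 154×(117−53.6) kPa·L = 9740 J.
ΔU = nCvΔT = 1.63×20.8×(1330−610) = 24400 J.
Q = ΔU + W = nCpΔT = 34100 J.
State after step 1: P = 154 kPa, V = 117 L, T = 1330 K.
Step 2 — Isochoric: V stays 117 L; P/T = const ⇒ T₂ = 1660 K, P₂ = 192 kPa.
W = 0 (no volume change).
ΔU = nCvΔT = 1.63×20.8×(1660−1330) = 11200 J.
Q = ΔU = 11200 J.
Net over both steps: W = 9740 J, Q = 45300 J, ΔU = 35500 J.

35500 J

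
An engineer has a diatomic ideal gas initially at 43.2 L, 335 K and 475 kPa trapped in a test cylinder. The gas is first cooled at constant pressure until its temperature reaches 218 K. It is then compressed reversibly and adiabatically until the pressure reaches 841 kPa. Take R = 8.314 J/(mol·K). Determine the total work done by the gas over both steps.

-13100 J

n = P₁V₁/(RT₁) = 475×43.2/(8.314×335) = 7.37 mol.
Step 1 — Isobaric: P stays 475 kPa; V/T = const ⇒ T₂ = 218 K, V₂ = 28.1 L.
W = PΔV = 475×(28.1−43.2) kPa·L = -7170 J.
ΔU = nCvΔT = 7.37×20.8×(218−335) = -17900 J.
Q = ΔU + W = nCpΔT = -25100 J.
State after step 1: P = 475 kPa, V = 28.1 L, T = 218 K.
Step 2 — Adiabatic: T₂/T₁ = (P₂/P₁)^((γ−1)/γ) ⇒ T₂ = 218×(1.77)^0.286 = 257 K; V₂ = 18.7 L.
ΔU = nCvΔT = 7.37×20.8×(257−218) = 5920 J.
Q = 0 for an adiabatic process, so W = −ΔU = -5920 J.
Net over both steps: W = -13100 J, Q = -25100 J, ΔU = -12000 J.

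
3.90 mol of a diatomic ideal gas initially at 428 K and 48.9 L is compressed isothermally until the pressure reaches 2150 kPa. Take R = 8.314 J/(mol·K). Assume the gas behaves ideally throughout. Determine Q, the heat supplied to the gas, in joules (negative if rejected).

P₁ = nRT₁/V₁ = 3.90×8.314×428/48.9 = 284 kPa.
Isothermal: T stays 428 K; PV = const ⇒ V₂ = 6.45 L, P₂ = 2150 kPa.
ΔU = 0 (ideal gas, T constant).
W = nRT ln(V₂/V₁) = 3.90×8.314×428×ln(0.132) = -28100 J.
Q = ΔU + W = -28100 J.

-28100 J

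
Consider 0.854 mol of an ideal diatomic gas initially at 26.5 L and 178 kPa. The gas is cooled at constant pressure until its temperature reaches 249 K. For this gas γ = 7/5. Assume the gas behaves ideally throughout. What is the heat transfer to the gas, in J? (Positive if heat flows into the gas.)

-10300 J

T₁ = P₁V₁/(nR) = 178×26.5/(0.854×8.314) = 664 K.
Isobaric: P stays 178 kPa; V/T = const ⇒ T₂ = 249 K, V₂ = 9.93 L.
W = PΔV = 178×(9.93−26.5) kPa·L = -2950 J.
ΔU = nCvΔT = 0.854×20.8×(249−664) = -7370 J.
Q = ΔU + W = nCpΔT = -10300 J.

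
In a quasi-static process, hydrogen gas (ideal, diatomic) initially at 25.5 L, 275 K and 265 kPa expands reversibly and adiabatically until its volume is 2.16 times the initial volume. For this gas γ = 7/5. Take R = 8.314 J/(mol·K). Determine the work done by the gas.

4480 J

n = P₁V₁/(RT₁) = 265×25.5/(8.314×275) = 2.96 mol.
Adiabatic: TV^(γ−1) = const ⇒ T₂ = 275×(0.463)^0.400 = 202 K; PV^γ = const ⇒ P₂ = 90.2 kPa.
ΔU = nCvΔT = 2.96×20.8×(202−275) = -4480 J.
Q = 0 for an adiabatic process, so W = −ΔU = 4480 J.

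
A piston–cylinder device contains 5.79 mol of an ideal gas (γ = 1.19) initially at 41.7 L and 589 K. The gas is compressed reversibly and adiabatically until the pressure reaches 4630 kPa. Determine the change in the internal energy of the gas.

P₁ = nRT₁/V₁ = 5.79×8.314×589/41.7 = 680 kPa.
Adiabatic: T₂/T₁ = (P₂/P₁)^((γ−1)/γ) ⇒ T₂ = 589×(6.81)^0.160 = 800 K; V₂ = 8.32 L.
For an ideal gas ΔU = nCvΔT with Cv = R/(γ−1) = 43.8 J/(mol·K).
ΔU = 5.79×43.8×(800−589) = 53500 J.

53500 J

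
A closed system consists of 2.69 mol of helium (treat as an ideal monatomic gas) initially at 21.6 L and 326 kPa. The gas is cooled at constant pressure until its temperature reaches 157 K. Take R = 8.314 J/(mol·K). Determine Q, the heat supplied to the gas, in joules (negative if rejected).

-8830 J

T₁ = P₁V₁/(nR) = 326×21.6/(2.69×8.314) = 315 K.
Isobaric: P stays 326 kPa; V/T = const ⇒ T₂ = 157 K, V₂ = 10.8 L.
W = PΔV = 326×(10.8−21.6) kPa·L = -3530 J.
ΔU = nCvΔT = 2.69×12.5×(157−315) = -5300 J.
Q = ΔU + W = nCpΔT = -8830 J.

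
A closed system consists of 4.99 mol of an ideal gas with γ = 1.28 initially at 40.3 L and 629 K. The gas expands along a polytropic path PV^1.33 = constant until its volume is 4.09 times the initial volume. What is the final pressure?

99.5 kPa

P₁ = nRT₁/V₁ = 4.99×8.314×629/40.3 = 648 kPa.
Polytropic n=1.33: T₂ = T₁(V₁/V₂)^(n−1) = 629×(0.244)^0.33 = 395 K; P₂ = P₁(V₁/V₂)^n = 99.5 kPa.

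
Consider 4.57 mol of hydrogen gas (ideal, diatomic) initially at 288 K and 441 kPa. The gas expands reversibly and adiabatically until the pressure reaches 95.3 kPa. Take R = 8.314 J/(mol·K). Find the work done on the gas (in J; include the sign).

-9700 J

V₁ = nRT₁/P₁ = 4.57×8.314×288/441 = 24.8 L.
Adiabatic: T₂/T₁ = (P₂/P₁)^((γ−1)/γ) ⇒ T₂ = 288×(0.216)^0.286 = 186 K; V₂ = 74.1 L.
ΔU = nCvΔT = 4.57×20.8×(186−288) = -9700 J.
Q = 0 for an adiabatic process, so W = −ΔU = 9700 J.
Work done on the gas = −W_by = -9700 J.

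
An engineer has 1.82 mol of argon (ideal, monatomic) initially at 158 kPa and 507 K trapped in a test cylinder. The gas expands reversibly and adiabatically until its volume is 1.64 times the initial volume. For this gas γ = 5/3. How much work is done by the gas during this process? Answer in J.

V₁ = nRT₁/P₁ = 1.82×8.314×507/158 = 48.6 L.
Adiabatic: TV^(γ−1) = const ⇒ T₂ = 507×(0.610)^0.667 = 365 K; PV^γ = const ⇒ P₂ = 69.3 kPa.
ΔU = nCvΔT = 1.82×12.5×(365−507) = -3230 J.
Q = 0 for an adiabatic process, so W = −ΔU = 3230 J.

3230 J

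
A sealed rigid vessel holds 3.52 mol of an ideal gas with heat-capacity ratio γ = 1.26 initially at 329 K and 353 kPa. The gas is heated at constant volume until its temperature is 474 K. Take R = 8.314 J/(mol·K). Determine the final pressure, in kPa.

509 kPa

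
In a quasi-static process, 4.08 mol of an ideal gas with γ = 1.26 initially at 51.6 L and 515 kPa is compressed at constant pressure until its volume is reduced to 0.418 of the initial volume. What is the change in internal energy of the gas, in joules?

T₁ = P₁V₁/(nR) = 515×51.6/(4.08×8.314) = 783 K.
Isobaric: P stays 515 kPa; V/T = const ⇒ T₂ = 327 K, V₂ = 21.6 L.
For an ideal gas ΔU = nCvΔT with Cv = R/(γ−1) = 32.0 J/(mol·K).
ΔU = 4.08×32.0×(327−783) = -59500 J.

-59500 J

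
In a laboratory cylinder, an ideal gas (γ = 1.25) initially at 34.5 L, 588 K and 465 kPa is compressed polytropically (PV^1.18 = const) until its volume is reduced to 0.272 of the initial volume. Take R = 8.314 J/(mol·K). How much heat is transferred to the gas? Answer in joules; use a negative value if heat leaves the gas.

n = P₁V₁/(RT₁) = 465×34.5/(8.314×588) = 3.28 mol.
Polytropic n=1.18: T₂ = T₁(V₁/V₂)^(n−1) = 588×(3.68)^0.18 = 743 K; P₂ = P₁(V₁/V₂)^n = 2160 kPa.
W = (P₁V₁−P₂V₂)/(n−1) = (465×34.5−2160×9.38)/0.18 = -23500 J.
ΔU = nCvΔT = 3.28×33.3×(743−588) = 16900 J.
Q = ΔU + W = -6590 J.

-6590 J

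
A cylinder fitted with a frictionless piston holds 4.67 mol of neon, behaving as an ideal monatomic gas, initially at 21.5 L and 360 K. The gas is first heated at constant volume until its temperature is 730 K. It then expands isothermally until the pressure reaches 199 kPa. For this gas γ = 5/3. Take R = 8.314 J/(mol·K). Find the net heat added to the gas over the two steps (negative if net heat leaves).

P₁ = nRT₁/V₁ = 4.67×8.314×360/21.5 = 650 kPa.
Step 1 — Isochoric: V stays 21.5 L; P/T = const ⇒ T₂ = 730 K, P₂ = 1320 kPa.
W = 0 (no volume change).
ΔU = nCvΔT = 4.67×12.5×(730−360) = 21500 J.
Q = ΔU = 21500 J.
State after step 1: P = 1320 kPa, V = 21.5 L, T = 730 K.
Step 2 — Isothermal: T stays 730 K; PV = const ⇒ V₂ = 142 L, P₂ = 199 kPa.
ΔU = 0 (ideal gas, T constant).
W = nRT ln(V₂/V₁) = 4.67×8.314×730×ln(6.62) = 53600 J.
Q = ΔU + W = 53600 J.
Net over both steps: W = 53600 J, Q = 75100 J, ΔU = 21500 J.

75100 J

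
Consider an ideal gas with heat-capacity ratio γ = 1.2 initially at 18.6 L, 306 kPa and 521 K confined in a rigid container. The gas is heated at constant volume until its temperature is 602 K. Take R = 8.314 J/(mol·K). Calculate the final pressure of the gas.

Isochoric: V stays 18.6 L; P/T = const ⇒ T₂ = 602 K, P₂ = 354 kPa.

354 kPa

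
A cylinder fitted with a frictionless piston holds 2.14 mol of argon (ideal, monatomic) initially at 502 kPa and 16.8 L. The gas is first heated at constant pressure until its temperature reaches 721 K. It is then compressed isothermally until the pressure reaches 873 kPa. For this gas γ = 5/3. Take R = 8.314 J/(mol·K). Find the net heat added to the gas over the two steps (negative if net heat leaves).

T₁ = P₁V₁/(nR) = 502×16.8/(2.14×8.314) = 474 K.
Step 1 — Isobaric: P stays 502 kPa; V/T = const ⇒ T₂ = 721 K, V₂ = 25.6 L.
W = PΔV = 502×(25.6−16.8) kPa·L = 4390 J.
ΔU = nCvΔT = 2.14×12.5×(721−474) = 6590 J.
Q = ΔU + W = nCpΔT = 11000 J.
State after step 1: P = 502 kPa, V = 25.6 L, T = 721 K.
Step 2 — Isothermal: T stays 721 K; PV = const ⇒ V₂ = 14.7 L, P₂ = 873 kPa.
ΔU = 0 (ideal gas, T constant).
W = nRT ln(V₂/V₁) = 2.14×8.314×721×ln(0.575) = -7100 J.
Q = ΔU + W = -7100 J.
Net over both steps: W = -2700 J, Q = 3890 J, ΔU = 6590 J.

3890 J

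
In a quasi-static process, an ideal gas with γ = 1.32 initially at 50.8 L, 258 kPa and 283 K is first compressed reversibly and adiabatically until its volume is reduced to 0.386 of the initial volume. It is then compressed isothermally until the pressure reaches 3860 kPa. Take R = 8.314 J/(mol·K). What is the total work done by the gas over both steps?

-40300 J

n = P₁V₁/(RT₁) = 258×50.8/(8.314×283) = 5.57 mol.
Step 1 — Adiabatic: TV^(γ−1) = const ⇒ T₂ = 283×(2.59)^0.320 = 384 K; PV^γ = const ⇒ P₂ = 906 kPa.
ΔU = nCvΔT = 5.57×26.0×(384−283) = 14600 J.
Q = 0 for an adiabatic process, so W = −ΔU = -14600 J.
State after step 1: P = 906 kPa, V = 19.6 L, T = 384 K.
Step 2 — Isothermal: T stays 384 K; PV = const ⇒ V₂ = 4.60 L, P₂ = 3860 kPa.
ΔU = 0 (ideal gas, T constant).
W = nRT ln(V₂/V₁) = 5.57×8.314×384×ln(0.235) = -25800 J.
Q = ΔU + W = -25800 J.
Net over both steps: W = -40300 J, Q = -25800 J, ΔU = 14600 J.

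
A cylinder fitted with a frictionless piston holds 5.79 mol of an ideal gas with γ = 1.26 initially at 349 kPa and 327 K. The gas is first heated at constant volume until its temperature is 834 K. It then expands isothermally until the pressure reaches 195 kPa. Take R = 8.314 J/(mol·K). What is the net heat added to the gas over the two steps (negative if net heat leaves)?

155000 J

V₁ = nRT₁/P₁ = 5.79×8.314×327/349 = 45.1 L.
Step 1 — Isochoric: V stays 45.1 L; P/T = const ⇒ T₂ = 834 K, P₂ = 890 kPa.
W = 0 (no volume change).
ΔU = nCvΔT = 5.79×32.0×(834−327) = 93900 J.
Q = ΔU = 93900 J.
State after step 1: P = 890 kPa, V = 45.1 L, T = 834 K.
Step 2 — Isothermal: T stays 834 K; PV = const ⇒ V₂ = 206 L, P₂ = 195 kPa.
ΔU = 0 (ideal gas, T constant).
W = nRT ln(V₂/V₁) = 5.79×8.314×834×ln(4.56) = 61000 J.
Q = ΔU + W = 61000 J.
Net over both steps: W = 61000 J, Q = 155000 J, ΔU = 93900 J.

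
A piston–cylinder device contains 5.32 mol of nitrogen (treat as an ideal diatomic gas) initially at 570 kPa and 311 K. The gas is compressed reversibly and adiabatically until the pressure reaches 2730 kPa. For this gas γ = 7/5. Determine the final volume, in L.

V₁ = nRT₁/P₁ = 5.32×8.314×311/570 = 24.1 L.
Adiabatic: T₂/T₁ = (P₂/P₁)^((γ−1)/γ) ⇒ T₂ = 311×(4.79)^0.286 = 487 K; V₂ = 7.88 L.

7.88 L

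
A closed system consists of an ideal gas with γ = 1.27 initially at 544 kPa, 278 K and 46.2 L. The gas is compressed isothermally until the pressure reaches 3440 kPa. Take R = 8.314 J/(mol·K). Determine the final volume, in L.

7.31 L

Isothermal: T stays 278 K; PV = const ⇒ V₂ = 7.31 L, P₂ = 3440 kPa.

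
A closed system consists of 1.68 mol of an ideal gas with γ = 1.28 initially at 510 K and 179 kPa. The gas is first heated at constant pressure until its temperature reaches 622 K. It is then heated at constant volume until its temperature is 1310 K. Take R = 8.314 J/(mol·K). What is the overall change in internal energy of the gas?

39900 J

V₁ = nRT₁/P₁ = 1.68×8.314×510/179 = 39.8 L.
Step 1 — Isobaric: P stays 179 kPa; V/T = const ⇒ T₂ = 622 K, V₂ = 48.5 L.
W = PΔV = 179×(48.5−39.8) kPa·L = 1560 J.
ΔU = nCvΔT = 1.68×29.7×(622−510) = 5590 J.
Q = ΔU + W = nCpΔT = 7150 J.
State after step 1: P = 179 kPa, V = 48.5 L, T = 622 K.
Step 2 — Isochoric: V stays 48.5 L; P/T = const ⇒ T₂ = 1310 K, P₂ = 377 kPa.
W = 0 (no volume change).
ΔU = nCvΔT = 1.68×29.7×(1310−622) = 34300 J.
Q = ΔU = 34300 J.
Net over both steps: W = 1560 J, Q = 41500 J, ΔU = 39900 J.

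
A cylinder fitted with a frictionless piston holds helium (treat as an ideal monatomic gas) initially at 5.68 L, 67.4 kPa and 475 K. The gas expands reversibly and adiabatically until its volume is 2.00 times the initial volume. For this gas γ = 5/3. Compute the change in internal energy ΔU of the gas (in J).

n = P₁V₁/(RT₁) = 67.4×5.68/(8.314×475) = 0.0969 mol.
Adiabatic: TV^(γ−1) = const ⇒ T₂ = 475×(0.500)^0.667 = 299 K; PV^γ = const ⇒ P₂ = 21.2 kPa.
For an ideal gas ΔU = nCvΔT with Cv = (3/2)R = 12.5 J/(mol·K).
ΔU = 0.0969×12.5×(299−475) = -212 J.

-212 J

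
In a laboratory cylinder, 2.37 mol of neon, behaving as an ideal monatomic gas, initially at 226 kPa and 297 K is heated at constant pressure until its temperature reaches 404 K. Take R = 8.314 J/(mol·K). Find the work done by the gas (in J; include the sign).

V₁ = nRT₁/P₁ = 2.37×8.314×297/226 = 25.9 L.
Isobaric: P stays 226 kPa; V/T = const ⇒ T₂ = 404 K, V₂ = 35.2 L.
W = PΔV = 226×(35.2−25.9) kPa·L = 2110 J.

2110 J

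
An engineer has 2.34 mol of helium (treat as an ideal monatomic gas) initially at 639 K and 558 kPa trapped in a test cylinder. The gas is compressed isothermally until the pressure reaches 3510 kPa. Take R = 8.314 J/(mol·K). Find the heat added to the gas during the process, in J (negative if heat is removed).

V₁ = nRT₁/P₁ = 2.34×8.314×639/558 = 22.3 L.
Isothermal: T stays 639 K; PV = const ⇒ V₂ = 3.54 L, P₂ = 3510 kPa.
ΔU = 0 (ideal gas, T constant).
W = nRT ln(V₂/V₁) = 2.34×8.314×639×ln(0.159) = -22900 J.
Q = ΔU + W = -22900 J.

-22900 J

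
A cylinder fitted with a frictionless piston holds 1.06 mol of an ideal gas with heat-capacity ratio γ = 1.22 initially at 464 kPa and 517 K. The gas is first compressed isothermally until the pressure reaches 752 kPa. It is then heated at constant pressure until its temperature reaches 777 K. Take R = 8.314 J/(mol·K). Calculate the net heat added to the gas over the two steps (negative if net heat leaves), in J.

V₁ = nRT₁/P₁ = 1.06×8.314×517/464 = 9.82 L.
Step 1 — Isothermal: T stays 517 K; PV = const ⇒ V₂ = 6.06 L, P₂ = 752 kPa.
ΔU = 0 (ideal gas, T constant).
W = nRT ln(V₂/V₁) = 1.06×8.314×517×ln(0.617) = -2200 J.
Q = ΔU + W = -2200 J.
State after step 1: P = 752 kPa, V = 6.06 L, T = 517 K.
Step 2 — Isobaric: P stays 752 kPa; V/T = const ⇒ T₂ = 777 K, V₂ = 9.11 L.
W = PΔV = 752×(9.11−6.06) kPa·L = 2290 J.
ΔU = nCvΔT = 1.06×37.8×(777−517) = 10400 J.
Q = ΔU + W = nCpΔT = 12700 J.
Net over both steps: W = 91.4 J, Q = 10500 J, ΔU = 10400 J.

10500 J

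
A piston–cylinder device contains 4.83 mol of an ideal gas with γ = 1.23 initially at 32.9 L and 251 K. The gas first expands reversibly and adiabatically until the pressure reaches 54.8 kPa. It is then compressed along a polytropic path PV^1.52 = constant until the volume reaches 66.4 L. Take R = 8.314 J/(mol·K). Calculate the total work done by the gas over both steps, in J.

P₁ = nRT₁/V₁ = 4.83×8.314×251/32.9 = 306 kPa.
Step 1 — Adiabatic: T₂/T₁ = (P₂/P₁)^((γ−1)/γ) ⇒ T₂ = 251×(0.179)^0.187 = 182 K; V₂ = 133 L.
ΔU = nCvΔT = 4.83×36.1×(182−251) = -12100 J.
Q = 0 for an adiabatic process, so W = −ΔU = 12100 J.
State after step 1: P = 54.8 kPa, V = 133 L, T = 182 K.
Step 2 — Polytropic n=1.52: T₂ = T₁(V₁/V₂)^(n−1) = 182×(2.01)^0.52 = 261 K; P₂ = P₁(V₁/V₂)^n = 158 kPa.
W = (P₁V₁−P₂V₂)/(n−1) = (54.8×133−158×66.4)/0.52 = -6140 J.
ΔU = nCvΔT = 4.83×36.1×(261−182) = 13900 J.
Q = ΔU + W = 7740 J.
Net over both steps: W = 5920 J, Q = 7740 J, ΔU = 1820 J.

5920 J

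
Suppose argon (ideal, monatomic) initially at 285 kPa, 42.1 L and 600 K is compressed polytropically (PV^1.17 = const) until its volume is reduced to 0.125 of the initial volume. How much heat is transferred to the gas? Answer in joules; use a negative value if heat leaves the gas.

-22300 J

n = P₁V₁/(RT₁) = 285×42.1/(8.314×600) = 2.41 mol.
Polytropic n=1.17: T₂ = T₁(V₁/V₂)^(n−1) = 600×(8.00)^0.17 = 854 K; P₂ = P₁(V₁/V₂)^n = 3250 kPa.
W = (P₁V₁−P₂V₂)/(n−1) = (285×42.1−3250×5.26)/0.17 = -29900 J.
ΔU = nCvΔT = 2.41×12.5×(854−600) = 7630 J.
Q = ΔU + W = -22300 J.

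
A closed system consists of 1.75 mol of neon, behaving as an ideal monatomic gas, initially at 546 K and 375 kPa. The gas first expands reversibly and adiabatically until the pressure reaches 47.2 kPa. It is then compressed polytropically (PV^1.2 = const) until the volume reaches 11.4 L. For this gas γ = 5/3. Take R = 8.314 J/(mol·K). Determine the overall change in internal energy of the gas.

-4370 J

V₁ = nRT₁/P₁ = 1.75×8.314×546/375 = 21.2 L.
Step 1 — Adiabatic: T₂/T₁ = (P₂/P₁)^((γ−1)/γ) ⇒ T₂ = 546×(0.126)^0.400 = 238 K; V₂ = 73.5 L.
ΔU = nCvΔT = 1.75×12.5×(238−546) = -6710 J.
Q = 0 for an adiabatic process, so W = −ΔU = 6710 J.
State after step 1: P = 47.2 kPa, V = 73.5 L, T = 238 K.
Step 2 — Polytropic n=1.2: T₂ = T₁(V₁/V₂)^(n−1) = 238×(6.44)^0.20 = 346 K; P₂ = P₁(V₁/V₂)^n = 442 kPa.
W = (P₁V₁−P₂V₂)/(n−1) = (47.2×73.5−442×11.4)/0.20 = -7830 J.
ΔU = nCvΔT = 1.75×12.5×(346−238) = 2350 J.
Q = ΔU + W = -5480 J.
Net over both steps: W = -1110 J, Q = -5480 J, ΔU = -4370 J.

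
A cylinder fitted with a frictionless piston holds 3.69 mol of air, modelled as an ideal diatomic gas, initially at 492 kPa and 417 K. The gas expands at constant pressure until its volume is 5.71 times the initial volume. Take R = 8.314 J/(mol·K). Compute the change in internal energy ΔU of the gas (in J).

151000 J

V₁ = nRT₁/P₁ = 3.69×8.314×417/492 = 26.0 L.
Isobaric: P stays 492 kPa; V/T = const ⇒ T₂ = 2380 K, V₂ = 148 L.
For an ideal gas ΔU = nCvΔT with Cv = (5/2)R = 20.8 J/(mol·K).
ΔU = 3.69×20.8×(2380−417) = 151000 J.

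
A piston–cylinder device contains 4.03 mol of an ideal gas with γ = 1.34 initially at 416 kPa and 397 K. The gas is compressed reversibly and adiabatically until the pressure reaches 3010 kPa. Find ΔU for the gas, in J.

V₁ = nRT₁/P₁ = 4.03×8.314×397/416 = 32.0 L.
Adiabatic: T₂/T₁ = (P₂/P₁)^((γ−1)/γ) ⇒ T₂ = 397×(7.24)^0.254 = 656 K; V₂ = 7.30 L.
For an ideal gas ΔU = nCvΔT with Cv = R/(γ−1) = 24.5 J/(mol·K).
ΔU = 4.03×24.5×(656−397) = 25500 J.

25500 J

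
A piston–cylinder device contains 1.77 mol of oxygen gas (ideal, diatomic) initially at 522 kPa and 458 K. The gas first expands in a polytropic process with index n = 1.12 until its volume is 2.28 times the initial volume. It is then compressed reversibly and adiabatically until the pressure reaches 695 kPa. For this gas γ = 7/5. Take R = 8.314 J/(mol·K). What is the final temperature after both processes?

V₁ = nRT₁/P₁ = 1.77×8.314×458/522 = 12.9 L.
Step 1 — Polytropic n=1.12: T₂ = T₁(V₁/V₂)^(n−1) = 458×(0.439)^0.12 = 415 K; P₂ = P₁(V₁/V₂)^n = 207 kPa.
W = (P₁V₁−P₂V₂)/(n−1) = (522×12.9−207×29.4)/0.12 = 5290 J.
ΔU = nCvΔT = 1.77×20.8×(415−458) = -1590 J.
Q = ΔU + W = 3700 J.
State after step 1: P = 207 kPa, V = 29.4 L, T = 415 K.
Step 2 — Adiabatic: T₂/T₁ = (P₂/P₁)^((γ−1)/γ) ⇒ T₂ = 415×(3.35)^0.286 = 586 K; V₂ = 12.4 L.
ΔU = nCvΔT = 1.77×20.8×(586−415) = 6300 J.
Q = 0 for an adiabatic process, so W = −ΔU = -6300 J.
Net over both steps: W = -1010 J, Q = 3700 J, ΔU = 4710 J.

586 K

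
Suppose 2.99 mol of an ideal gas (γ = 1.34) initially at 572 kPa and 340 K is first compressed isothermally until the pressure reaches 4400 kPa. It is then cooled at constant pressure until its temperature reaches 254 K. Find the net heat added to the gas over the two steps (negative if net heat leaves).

V₁ = nRT₁/P₁ = 2.99×8.314×340/572 = 14.8 L.
Step 1 — Isothermal: T stays 340 K; PV = const ⇒ V₂ = 1.92 L, P₂ = 4400 kPa.
ΔU = 0 (ideal gas, T constant).
W = nRT ln(V₂/V₁) = 2.99×8.314×340×ln(0.130) = -17200 J.
Q = ΔU + W = -17200 J.
State after step 1: P = 4400 kPa, V = 1.92 L, T = 340 K.
Step 2 — Isobaric: P stays 4400 kPa; V/T = const ⇒ T₂ = 254 K, V₂ = 1.44 L.
W = PΔV = 4400×(1.44−1.92) kPa·L = -2140 J.
ΔU = nCvΔT = 2.99×24.5×(254−340) = -6290 J.
Q = ΔU + W = nCpΔT = -8430 J.
Net over both steps: W = -19400 J, Q = -25700 J, ΔU = -6290 J.

-25700 J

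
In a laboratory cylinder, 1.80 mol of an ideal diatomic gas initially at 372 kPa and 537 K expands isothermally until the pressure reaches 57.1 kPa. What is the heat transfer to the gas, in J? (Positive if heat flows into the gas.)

V₁ = nRT₁/P₁ = 1.80×8.314×537/372 = 21.6 L.
Isothermal: T stays 537 K; PV = const ⇒ V₂ = 141 L, P₂ = 57.1 kPa.
ΔU = 0 (ideal gas, T constant).
W = nRT ln(V₂/V₁) = 1.80×8.314×537×ln(6.51) = 15100 J.
Q = ΔU + W = 15100 J.

15100 J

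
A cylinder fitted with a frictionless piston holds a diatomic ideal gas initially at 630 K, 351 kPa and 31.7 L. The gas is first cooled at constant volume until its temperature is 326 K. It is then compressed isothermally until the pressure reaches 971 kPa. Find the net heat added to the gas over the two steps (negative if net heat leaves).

-23100 J

n = P₁V₁/(RT₁) = 351×31.7/(8.314×630) = 2.12 mol.
Step 1 — Isochoric: V stays 31.7 L; P/T = const ⇒ T₂ = 326 K, P₂ = 182 kPa.
W = 0 (no volume change).
ΔU = nCvΔT = 2.12×20.8×(326−630) = -13400 J.
Q = ΔU = -13400 J.
State after step 1: P = 182 kPa, V = 31.7 L, T = 326 K.
Step 2 — Isothermal: T stays 326 K; PV = const ⇒ V₂ = 5.93 L, P₂ = 971 kPa.
ΔU = 0 (ideal gas, T constant).
W = nRT ln(V₂/V₁) = 2.12×8.314×326×ln(0.187) = -9650 J.
Q = ΔU + W = -9650 J.
Net over both steps: W = -9650 J, Q = -23100 J, ΔU = -13400 J.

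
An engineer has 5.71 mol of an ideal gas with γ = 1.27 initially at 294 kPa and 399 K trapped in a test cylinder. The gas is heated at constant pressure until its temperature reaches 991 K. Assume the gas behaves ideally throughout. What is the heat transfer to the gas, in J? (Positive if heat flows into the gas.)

V₁ = nRT₁/P₁ = 5.71×8.314×399/294 = 64.4 L.
Isobaric: P stays 294 kPa; V/T = const ⇒ T₂ = 991 K, V₂ = 160 L.
W = PΔV = 294×(160−64.4) kPa·L = 28100 J.
ΔU = nCvΔT = 5.71×30.8×(991−399) = 104000 J.
Q = ΔU + W = nCpΔT = 132000 J.

132000 J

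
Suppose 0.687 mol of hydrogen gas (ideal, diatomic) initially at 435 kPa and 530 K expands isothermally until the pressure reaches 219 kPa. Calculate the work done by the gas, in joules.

2080 J

V₁ = nRT₁/P₁ = 0.687×8.314×530/435 = 6.96 L.
Isothermal: T stays 530 K; PV = const ⇒ V₂ = 13.8 L, P₂ = 219 kPa.
W = nRT ln(V₂/V₁) = 0.687×8.314×530×ln(1.99) = 2080 J.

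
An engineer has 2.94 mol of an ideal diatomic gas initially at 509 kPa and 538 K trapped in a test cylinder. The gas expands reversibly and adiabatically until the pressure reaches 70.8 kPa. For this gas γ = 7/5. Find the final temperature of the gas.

V₁ = nRT₁/P₁ = 2.94×8.314×538/509 = 25.8 L.
Adiabatic: T₂/T₁ = (P₂/P₁)^((γ−1)/γ) ⇒ T₂ = 538×(0.139)^0.286 = 306 K; V₂ = 106 L.

306 K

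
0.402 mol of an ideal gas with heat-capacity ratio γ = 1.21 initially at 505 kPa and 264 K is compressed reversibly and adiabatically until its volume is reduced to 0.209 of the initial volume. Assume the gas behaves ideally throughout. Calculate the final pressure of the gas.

3360 kPa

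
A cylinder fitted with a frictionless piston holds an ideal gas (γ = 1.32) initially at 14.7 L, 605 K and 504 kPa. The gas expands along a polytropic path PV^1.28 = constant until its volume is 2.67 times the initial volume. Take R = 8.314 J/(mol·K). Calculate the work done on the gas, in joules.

-6360 J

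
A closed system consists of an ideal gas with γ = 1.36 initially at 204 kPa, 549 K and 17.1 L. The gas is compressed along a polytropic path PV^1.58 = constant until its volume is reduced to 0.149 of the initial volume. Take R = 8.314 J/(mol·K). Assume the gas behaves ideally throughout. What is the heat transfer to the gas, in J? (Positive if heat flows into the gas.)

7410 J

n = P₁V₁/(RT₁) = 204×17.1/(8.314×549) = 0.764 mol.
Polytropic n=1.58: T₂ = T₁(V₁/V₂)^(n−1) = 549×(6.71)^0.58 = 1660 K; P₂ = P₁(V₁/V₂)^n = 4130 kPa.
W = (P₁V₁−P₂V₂)/(n−1) = (204×17.1−4130×2.55)/0.58 = -12100 J.
ΔU = nCvΔT = 0.764×23.1×(1660−549) = 19500 J.
Q = ΔU + W = 7410 J.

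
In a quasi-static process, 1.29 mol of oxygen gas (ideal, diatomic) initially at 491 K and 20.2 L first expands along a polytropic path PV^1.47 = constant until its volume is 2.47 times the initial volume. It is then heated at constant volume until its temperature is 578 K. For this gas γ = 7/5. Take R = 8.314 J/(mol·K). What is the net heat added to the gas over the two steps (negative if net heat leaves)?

P₁ = nRT₁/V₁ = 1.29×8.314×491/20.2 = 261 kPa.
Step 1 — Polytropic n=1.47: T₂ = T₁(V₁/V₂)^(n−1) = 491×(0.405)^0.47 = 321 K; P₂ = P₁(V₁/V₂)^n = 69.0 kPa.
W = (P₁V₁−P₂V₂)/(n−1) = (261×20.2−69.0×49.9)/0.47 = 3880 J.
ΔU = nCvΔT = 1.29×20.8×(321−491) = -4560 J.
Q = ΔU + W = -679 J.
State after step 1: P = 69.0 kPa, V = 49.9 L, T = 321 K.
Step 2 — Isochoric: V stays 49.9 L; P/T = const ⇒ T₂ = 578 K, P₂ = 124 kPa.
W = 0 (no volume change).
ΔU = nCvΔT = 1.29×20.8×(578−321) = 6890 J.
Q = ΔU = 6890 J.
Net over both steps: W = 3880 J, Q = 6210 J, ΔU = 2330 J.

6210 J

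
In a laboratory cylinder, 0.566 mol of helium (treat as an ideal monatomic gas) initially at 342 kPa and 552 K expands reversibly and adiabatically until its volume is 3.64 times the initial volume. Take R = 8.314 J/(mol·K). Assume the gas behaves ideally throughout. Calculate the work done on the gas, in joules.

-2250 J

V₁ = nRT₁/P₁ = 0.566×8.314×552/342 = 7.60 L.
Adiabatic: TV^(γ−1) = const ⇒ T₂ = 552×(0.275)^0.667 = 233 K; PV^γ = const ⇒ P₂ = 39.7 kPa.
ΔU = nCvΔT = 0.566×12.5×(233−552) = -2250 J.
Q = 0 for an adiabatic process, so W = −ΔU = 2250 J.
Work done on the gas = −W_by = -2250 J.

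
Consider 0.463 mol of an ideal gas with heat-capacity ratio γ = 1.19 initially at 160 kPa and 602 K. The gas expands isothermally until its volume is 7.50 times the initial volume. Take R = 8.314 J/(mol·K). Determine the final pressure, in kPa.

V₁ = nRT₁/P₁ = 0.463×8.314×602/160 = 14.5 L.
Isothermal: T stays 602 K; PV = const ⇒ V₂ = 109 L, P₂ = 21.3 kPa.

21.3 kPa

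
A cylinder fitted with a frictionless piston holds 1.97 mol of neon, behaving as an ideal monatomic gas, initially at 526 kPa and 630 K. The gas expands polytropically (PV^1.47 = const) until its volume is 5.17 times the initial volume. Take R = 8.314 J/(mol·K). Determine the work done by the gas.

11800 J

V₁ = nRT₁/P₁ = 1.97×8.314×630/526 = 19.6 L.
Polytropic n=1.47: T₂ = T₁(V₁/V₂)^(n−1) = 630×(0.193)^0.47 = 291 K; P₂ = P₁(V₁/V₂)^n = 47.0 kPa.
W = (P₁V₁−P₂V₂)/(n−1) = (526×19.6−47.0×101)/0.47 = 11800 J.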